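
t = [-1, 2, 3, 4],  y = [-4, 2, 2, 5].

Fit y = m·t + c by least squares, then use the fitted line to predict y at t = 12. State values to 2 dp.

ŷ = 18.39

Sums needed: Σt·t = 30, Σt = 8, Σ1 = 4.
Moment sums: Σt·y = 34, Σy = 5.
Eliminating c: 4·(row 1) − 8·(row 2) gives 56·m = 4·34 − 8·5 = 96, so m = 12/7.
Then c = (5 − 8·(12/7))/4 = -61/28.
At t = 12: ŷ = (12/7)·(12) + (-61/28)·(1) = 515/28.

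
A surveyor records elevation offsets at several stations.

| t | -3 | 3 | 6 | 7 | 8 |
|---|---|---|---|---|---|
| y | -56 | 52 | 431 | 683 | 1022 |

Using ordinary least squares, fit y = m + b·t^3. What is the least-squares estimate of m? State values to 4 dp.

The normal system XᵀX·[m, b]ᵀ = Xᵀy is [[5, 1071]; [1071, 427907]]·[m, b]ᵀ = [2132, 853545]ᵀ.
Eliminating b: 427907·(row 1) − 1071·(row 2) gives 992494·m = 427907·2132 − 1071·853545 = -1848971, so m = -108763/58382.
Then b = (853545 − 1071·(-108763/58382))/427907 = 1984353/992494.

m = -1.8630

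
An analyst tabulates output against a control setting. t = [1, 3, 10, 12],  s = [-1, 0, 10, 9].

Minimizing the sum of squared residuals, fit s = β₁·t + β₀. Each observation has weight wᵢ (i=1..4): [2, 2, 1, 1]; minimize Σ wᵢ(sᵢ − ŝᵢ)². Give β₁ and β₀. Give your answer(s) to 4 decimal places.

Normal-equation sums: Σwᵢ·t·t = 264, Σwᵢ·t = 30, Σwᵢ·1 = 6.
For MᵀWs: Σwᵢ·t·s = 206, Σwᵢ·s = 17.
So MᵀWM·[β₁, β₀]ᵀ = MᵀWs: [[264, 30]; [30, 6]]·[β₁, β₀]ᵀ = [206, 17]ᵀ.
Δ = 264·6 − 30² = 684.
β₁ = (206·6 − 30·17)/684 = 121/114; β₀ = (264·17 − 30·206)/684 = -47/19.

β₁ = 1.0614, β₀ = -2.4737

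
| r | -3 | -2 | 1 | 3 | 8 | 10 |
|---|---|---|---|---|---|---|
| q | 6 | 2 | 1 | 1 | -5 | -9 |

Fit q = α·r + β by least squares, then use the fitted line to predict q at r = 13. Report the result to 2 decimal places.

q̂ = -10.67

The normal system XᵀX·[α, β]ᵀ = Xᵀq is [[187, 17]; [17, 6]]·[α, β]ᵀ = [-148, -4]ᵀ.
Δ = 187·6 − 17² = 833.
α = ((-148)·6 − 17·(-4))/833 = -820/833; β = (187·(-4) − 17·(-148))/833 = 104/49.
At r = 13: q̂ = (-820/833)·(13) + (104/49)·(1) = -8892/833.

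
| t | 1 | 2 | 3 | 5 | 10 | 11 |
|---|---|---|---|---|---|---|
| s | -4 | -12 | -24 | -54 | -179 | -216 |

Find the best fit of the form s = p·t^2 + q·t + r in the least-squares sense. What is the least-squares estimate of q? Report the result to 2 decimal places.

q = -3.69

The normal system MᵀM·[p, q, r]ᵀ = Mᵀs is [[25364, 2492, 260]; [2492, 260, 32]; [260, 32, 6]]·[p, q, r]ᵀ = [-45654, -4536, -489]ᵀ.
Inverting the 3×3 Gram matrix, [p, q, r]ᵀ = [-1699/1175, -4337/1175, 1983/2350]ᵀ.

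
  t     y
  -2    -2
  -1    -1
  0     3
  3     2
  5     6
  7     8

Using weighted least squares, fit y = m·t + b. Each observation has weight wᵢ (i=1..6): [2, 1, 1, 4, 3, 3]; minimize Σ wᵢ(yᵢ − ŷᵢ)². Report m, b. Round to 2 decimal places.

MᵀWM·[m, b]ᵀ = MᵀWy reads: 267·m + 43·b = 291;  43·m + 14·b = 48.
(Σwᵢ·t·t = 267, Σwᵢ·t = 43, Σwᵢ·1 = 14, Σwᵢ·t·y = 291, Σwᵢ·y = 48.)
Eliminating b: 14·(row 1) − 43·(row 2) gives 1889·m = 14·291 − 43·48 = 2010, so m = 2010/1889.
Then b = (48 − 43·(2010/1889))/14 = 303/1889.

m = 1.06, b = 0.16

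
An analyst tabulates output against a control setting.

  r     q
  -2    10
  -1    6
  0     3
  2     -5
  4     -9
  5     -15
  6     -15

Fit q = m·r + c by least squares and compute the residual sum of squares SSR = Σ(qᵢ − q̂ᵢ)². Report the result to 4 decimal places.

Compute the Gram sums: Σr·r = 86, Σr = 14, Σ1 = 7.
Right-hand side: Σr·q = -237, Σq = -25.
det = 86·7 − 14² = 406.
m = ((-237)·7 − 14·(-25))/406 = -187/58; c = (86·(-25) − 14·(-237))/406 = 584/203.
Residuals: 137/203, -41/406, 25/203, -10/7, 207/203, -713/406, 298/203; SSR = 3573/406.

SSR = 8.8005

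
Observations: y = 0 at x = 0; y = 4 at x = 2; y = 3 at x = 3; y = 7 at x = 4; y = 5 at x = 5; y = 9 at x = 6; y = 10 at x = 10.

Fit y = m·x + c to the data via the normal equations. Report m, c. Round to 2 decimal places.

m = 1.00, c = 1.16

Entries of AᵀA: Σx·x = 190, Σx = 30, Σ1 = 7.
And Σx·y = 224, Σy = 38.
Determinant 190·7 − 30² = 430.
m = (224·7 − 30·38)/430 = 214/215; c = (190·38 − 30·224)/430 = 50/43.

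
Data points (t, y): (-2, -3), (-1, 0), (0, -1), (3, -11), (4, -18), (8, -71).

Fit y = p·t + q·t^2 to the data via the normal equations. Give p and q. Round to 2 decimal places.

p = -0.49, q = -1.05

The normal equations are: 94·p + 594·q = -667;  594·p + 4450·q = -4943.
(Σt·t = 94, Σt·t^2 = 594, Σt^2·t^2 = 4450, Σt·y = -667, Σt^2·y = -4943.)
Δ = 94·4450 − 594² = 65464.
p = ((-667)·4450 − 594·(-4943))/65464 = -4001/8183; q = (94·(-4943) − 594·(-667))/65464 = -17111/16366.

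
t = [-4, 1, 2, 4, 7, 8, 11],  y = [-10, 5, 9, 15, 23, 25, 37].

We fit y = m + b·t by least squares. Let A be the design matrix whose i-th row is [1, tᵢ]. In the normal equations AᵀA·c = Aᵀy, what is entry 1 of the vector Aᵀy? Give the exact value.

104

Entry 1 ↔ basis 1, so (Aᵀy)_{1} = Σᵢ yᵢ = (1)·(-10) + (1)·(5) + (1)·(9) + (1)·(15) + (1)·(23) + (1)·(25) + (1)·(37) = 104.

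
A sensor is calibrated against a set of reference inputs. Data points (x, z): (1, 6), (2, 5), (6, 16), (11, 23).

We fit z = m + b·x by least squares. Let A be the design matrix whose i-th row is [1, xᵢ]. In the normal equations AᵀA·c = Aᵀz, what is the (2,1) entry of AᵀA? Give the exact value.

Row 2 ↔ basis x, column 1 ↔ basis 1, so (AᵀA)_{2,1} = Σᵢ x = (1)·(1) + (2)·(1) + (6)·(1) + (11)·(1) = 20.

20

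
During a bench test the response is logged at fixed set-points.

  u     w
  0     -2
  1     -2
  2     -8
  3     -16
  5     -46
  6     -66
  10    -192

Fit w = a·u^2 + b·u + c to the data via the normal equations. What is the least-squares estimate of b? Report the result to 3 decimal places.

b = 1.527

Forming MᵀM = [[12019, 1377, 175]; [1377, 175, 27]; [175, 27, 7]] and Mᵀw = [-22904, -2612, -332]ᵀ gives MᵀM·[a, b, c]ᵀ = Mᵀw.
Solving the 3×3 system (Gaussian elimination) gives a = -58412/28483, b = 478/313, c = -58386/28483.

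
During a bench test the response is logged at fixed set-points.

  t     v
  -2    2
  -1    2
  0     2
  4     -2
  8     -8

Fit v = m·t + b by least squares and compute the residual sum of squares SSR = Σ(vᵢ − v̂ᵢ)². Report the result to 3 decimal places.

SSR = 3.942

With design matrix M, MᵀM = [[85, 9]; [9, 5]] and Mᵀv = [-78, -4]ᵀ.
Eliminating b: 5·(row 1) − 9·(row 2) gives 344·m = 5·(-78) − 9·(-4) = -354, so m = -177/172.
Then b = ((-4) − 9·(-177/172))/5 = 181/172.
Residuals: -191/172, -7/86, 163/172, 183/172, -141/172; SSR = 339/86.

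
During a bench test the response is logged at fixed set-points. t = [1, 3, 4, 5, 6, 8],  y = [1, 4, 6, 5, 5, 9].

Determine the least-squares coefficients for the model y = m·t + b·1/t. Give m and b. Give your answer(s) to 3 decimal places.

m = 1.075, b = 0.270

The normal equations are: 151·m + 6·b = 164;  6·m + (18101/14400)·b = 163/24.
(Σt·t = 151, Σt·1/t = 6, Σ1/t·1/t = 18101/14400, Σt·y = 164, Σ1/t·y = 163/24.)
Determinant 151·(18101/14400) − 6² = 2214851/14400.
m = (164·(18101/14400) − 6·(163/24))/(2214851/14400) = 2381764/2214851; b = (151·(163/24) − 6·164)/(2214851/14400) = 598200/2214851.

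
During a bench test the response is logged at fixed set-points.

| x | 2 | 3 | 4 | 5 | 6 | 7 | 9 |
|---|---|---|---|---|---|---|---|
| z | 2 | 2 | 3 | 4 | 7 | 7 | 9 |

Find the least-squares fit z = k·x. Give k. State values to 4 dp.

k = 0.9727

The normal equations are: 220·k = 214.
k = 214/220 = 0.972727.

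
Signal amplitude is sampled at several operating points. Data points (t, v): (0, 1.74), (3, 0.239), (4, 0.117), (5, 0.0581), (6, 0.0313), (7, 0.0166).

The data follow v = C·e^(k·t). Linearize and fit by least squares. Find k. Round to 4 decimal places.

With ln vᵢ as the transformed response and tᵢ as the regressor:
Over the data: Σt = 25.0000, Σ(t)² = 135.0000, Σln v = -13.4311, Σt·ln v = -76.5774.
Normal system: [[135.0000, 25.0000]; [25.0000, 6]]·[k, ln C]ᵀ = [-76.5774, -13.4311]ᵀ.
Solving (det = 185.0000): k = -0.66858, ln C = 0.54725.

k = -0.6686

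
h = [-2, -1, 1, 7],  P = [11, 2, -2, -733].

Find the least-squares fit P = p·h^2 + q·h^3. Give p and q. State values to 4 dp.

Normal-equation sums: Σh^2·h^2 = 2419, Σh^2·h^3 = 16775, Σh^3·h^3 = 117715.
Right-hand side: Σh^2·P = -35873, Σh^3·P = -251511.
Δ = 2419·117715 − 16775² = 3351960.
p = ((-35873)·117715 − 16775·(-251511))/3351960 = -369317/335196; q = (2419·(-251511) − 16775·(-35873))/3351960 = -3317767/1675980.

p = -1.1018, q = -1.9796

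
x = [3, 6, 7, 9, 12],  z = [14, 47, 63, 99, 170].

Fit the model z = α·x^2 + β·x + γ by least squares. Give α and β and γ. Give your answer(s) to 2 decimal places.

From the data, Σx^2·x^2 = 31075, Σx^2·x = 3043, Σx^2 = 319, Σx·x = 319, Σx = 37, Σ1 = 5.
Right-hand side: Σx^2·z = 37404, Σx·z = 3696, Σz = 393.
Row-reducing yields α = 2351/2262, β = 3931/2262, γ = -215/377.

α = 1.04, β = 1.74, γ = -0.57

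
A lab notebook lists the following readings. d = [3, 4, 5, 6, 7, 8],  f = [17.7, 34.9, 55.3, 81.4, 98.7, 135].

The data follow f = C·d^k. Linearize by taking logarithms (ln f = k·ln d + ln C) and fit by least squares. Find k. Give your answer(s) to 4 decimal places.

Linearized form: ln f = k·ln d + ln C. From the 6 transformed points,
Over the data: Σln d = 9.9115, Σ(ln d)² = 17.0401, Σln f = 24.3356, Σln d·ln f = 41.5587.
Normal system: [[17.0401, 9.9115]; [9.9115, 6]]·[k, ln C]ᵀ = [41.5587, 24.3356]ᵀ.
Slope k = (n·Σln d·ln f − Σln d·Σln f)/(n·Σ(ln d)² − (Σln d)²) = (6·41.5587 − 9.9115·24.3356)/4.0036 = 2.03596; ln C = (Σln f − k·Σln d)/n = 0.69271.

k = 2.0360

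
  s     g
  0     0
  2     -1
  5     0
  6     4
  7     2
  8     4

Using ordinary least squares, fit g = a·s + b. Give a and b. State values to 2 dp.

a = 0.55, b = -1.06

Setting ∂/∂a … = 0 gives: 178·a + 28·b = 68;  28·a + 6·b = 9.
(Σs·s = 178, Σs = 28, Σ1 = 6, Σs·g = 68, Σg = 9.)
Determinant 178·6 − 28² = 284.
a = (68·6 − 28·9)/284 = 39/71; b = (178·9 − 28·68)/284 = -151/142.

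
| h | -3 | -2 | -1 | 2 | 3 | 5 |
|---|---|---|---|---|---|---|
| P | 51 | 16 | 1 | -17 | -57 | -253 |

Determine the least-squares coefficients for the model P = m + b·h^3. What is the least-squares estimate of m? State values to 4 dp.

m = -1.6151

The normal equations are: 6·m + 124·b = -259;  124·m + 17212·b = -34806.
(Σ1 = 6, Σh^3 = 124, Σh^3·h^3 = 17212, ΣP = -259, Σh^3·P = -34806.)
Δ = 6·17212 − 124² = 87896.
m = ((-259)·17212 − 124·(-34806))/87896 = -35491/21974; b = (6·(-34806) − 124·(-259))/87896 = -22090/10987.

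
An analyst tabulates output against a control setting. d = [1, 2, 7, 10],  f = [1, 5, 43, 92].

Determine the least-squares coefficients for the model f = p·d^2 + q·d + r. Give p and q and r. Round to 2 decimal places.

p = 1.02, q = -1.18, r = 2.08

AᵀA·[p, q, r]ᵀ = Aᵀf reads: 12418·p + 1352·q + 154·r = 11328;  1352·p + 154·q + 20·r = 1232;  154·p + 20·q + 4·r = 141.
Row-reducing yields p = 67/66, q = -13/11, r = 137/66.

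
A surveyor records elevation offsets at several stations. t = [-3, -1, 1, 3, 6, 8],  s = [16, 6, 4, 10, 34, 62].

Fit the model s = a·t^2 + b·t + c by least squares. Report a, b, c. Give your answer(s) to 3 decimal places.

Entries of AᵀA: Σt^2·t^2 = 5556, Σt^2·t = 728, Σt^2 = 120, Σt·t = 120, Σt = 14, Σ1 = 6.
For Aᵀs: Σt^2·s = 5436, Σt·s = 680, Σs = 132.
AᵀA·[a, b, c]ᵀ = Aᵀs becomes [[5556, 728, 120]; [728, 120, 14]; [120, 14, 6]]·[a, b, c]ᵀ = [5436, 680, 132]ᵀ.
Inverting the 3×3 Gram matrix, [a, b, c]ᵀ = [9691/9365, -9822/9365, 35128/9365]ᵀ.

a = 1.035, b = -1.049, c = 3.751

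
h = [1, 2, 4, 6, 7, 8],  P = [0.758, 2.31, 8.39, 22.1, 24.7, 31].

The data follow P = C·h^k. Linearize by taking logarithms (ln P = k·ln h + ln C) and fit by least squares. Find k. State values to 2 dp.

k = 1.83

Let Y = ln P. Fitting Y = k·ln h + ln C by least squares:
Sums: Σln h = 7.8966, Σ(ln h)² = 13.7233, Σln P = 12.4236, Σln h·ln P = 22.4565.
Normal system: [[13.7233, 7.8966]; [7.8966, 6]]·[k, ln C]ᵀ = [22.4565, 12.4236]ᵀ.
Slope k = (n·Σln h·ln P − Σln h·Σln P)/(n·Σ(ln h)² − (Σln h)²) = (6·22.4565 − 7.8966·12.4236)/19.9843 = 1.83321; ln C = (Σln P − k·Σln h)/n = -0.34208.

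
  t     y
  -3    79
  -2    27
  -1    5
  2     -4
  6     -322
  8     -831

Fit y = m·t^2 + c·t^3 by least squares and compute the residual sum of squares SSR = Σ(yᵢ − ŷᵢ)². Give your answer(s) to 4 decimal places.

Sums needed: Σt^2·t^2 = 5506, Σt^2·t^3 = 40300, Σt^3·t^3 = 309658.
Right-hand side: Σt^2·y = -63968, Σt^3·y = -497410.
Normal equations: [[5506, 40300]; [40300, 309658]]·[m, c]ᵀ = [-63968, -497410]ᵀ.
Eliminating c: 309658·(row 1) − 40300·(row 2) gives 80886948·m = 309658·(-63968) − 40300·(-497410) = 237420056, so m = 59355014/20221737.
Then c = ((-497410) − 40300·(59355014/20221737))/309658 = -40207265/20221737.
Residuals: -7424686/6740579, -4363759/6740579, 1546406/20221737, 3351116/20221737, 12196474/6740579, -16864663/20221737; SSR = 113953574/20221737.

SSR = 5.6352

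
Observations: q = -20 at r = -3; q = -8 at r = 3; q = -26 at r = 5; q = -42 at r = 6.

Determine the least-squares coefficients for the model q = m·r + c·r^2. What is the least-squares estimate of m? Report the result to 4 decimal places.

From the data, Σr·r = 79, Σr·r^2 = 341, Σr^2·r^2 = 2083.
Right-hand side: Σr·q = -346, Σr^2·q = -2414.
XᵀX·[m, c]ᵀ = Xᵀq becomes [[79, 341]; [341, 2083]]·[m, c]ᵀ = [-346, -2414]ᵀ.
Eliminating c: 2083·(row 1) − 341·(row 2) gives 48276·m = 2083·(-346) − 341·(-2414) = 102456, so m = 2846/1341.
Then c = ((-2414) − 341·(2846/1341))/2083 = -2020/1341.

m = 2.1223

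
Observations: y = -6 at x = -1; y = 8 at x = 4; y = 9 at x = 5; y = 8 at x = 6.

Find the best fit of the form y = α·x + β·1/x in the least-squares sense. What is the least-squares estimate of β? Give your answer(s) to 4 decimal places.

With design matrix M, MᵀM = [[78, 4]; [4, 4069/3600]] and Mᵀy = [131, 167/15]ᵀ.
Δ = 78·(4069/3600) − 4² = 43297/600.
α = (131·(4069/3600) − 4·(167/15))/(43297/600) = 372719/259782; β = (78·(167/15) − 4·131)/(43297/600) = 206640/43297.

β = 4.7726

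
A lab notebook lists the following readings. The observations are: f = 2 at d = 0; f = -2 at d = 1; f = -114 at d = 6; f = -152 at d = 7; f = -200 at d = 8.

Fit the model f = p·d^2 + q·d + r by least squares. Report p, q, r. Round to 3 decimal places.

p = -2.995, q = -1.236, r = 2.082

The normal equations are: 7794·p + 1072·q + 150·r = -24354;  1072·p + 150·q + 22·r = -3350;  150·p + 22·q + 5·r = -466.
Solving the 3×3 system (Gaussian elimination) gives p = -20577/6871, q = -8493/6871, r = 14302/6871.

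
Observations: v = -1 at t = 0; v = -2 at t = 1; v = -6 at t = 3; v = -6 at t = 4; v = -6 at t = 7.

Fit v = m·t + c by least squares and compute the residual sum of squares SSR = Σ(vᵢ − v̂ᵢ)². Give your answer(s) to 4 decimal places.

SSR = 7.1667

Setting ∂/∂m … = 0 gives: 75·m + 15·c = -86;  15·m + 5·c = -21.
det = 75·5 − 15² = 150.
m = ((-86)·5 − 15·(-21))/150 = -23/30; c = (75·(-21) − 15·(-86))/150 = -19/10.
Residuals: 9/10, 2/3, -9/5, -31/30, 19/15; SSR = 43/6.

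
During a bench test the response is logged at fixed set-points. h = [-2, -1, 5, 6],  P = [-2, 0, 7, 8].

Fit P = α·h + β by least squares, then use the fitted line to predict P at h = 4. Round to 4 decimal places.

Forming AᵀA = [[66, 8]; [8, 4]] and AᵀP = [87, 13]ᵀ gives AᵀA·[α, β]ᵀ = AᵀP.
Eliminating β: 4·(row 1) − 8·(row 2) gives 200·α = 4·87 − 8·13 = 244, so α = 61/50.
Then β = (13 − 8·(61/50))/4 = 81/100.
At h = 4: P̂ = (61/50)·(4) + (81/100)·(1) = 569/100.

P̂ = 5.6900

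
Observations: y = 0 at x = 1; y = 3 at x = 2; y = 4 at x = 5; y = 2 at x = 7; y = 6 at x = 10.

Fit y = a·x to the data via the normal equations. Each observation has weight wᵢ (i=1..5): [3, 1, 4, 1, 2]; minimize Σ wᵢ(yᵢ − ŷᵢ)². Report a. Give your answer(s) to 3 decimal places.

MᵀWM·[a]ᵀ = MᵀWy reads: 356·a = 220.
Hence a = 220 / 356 ≈ 0.617978.

a = 0.618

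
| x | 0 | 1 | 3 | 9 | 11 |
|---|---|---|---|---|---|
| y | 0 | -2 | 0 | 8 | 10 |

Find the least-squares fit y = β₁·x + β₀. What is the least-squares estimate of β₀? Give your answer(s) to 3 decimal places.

Compute the Gram sums: Σx·x = 212, Σx = 24, Σ1 = 5.
And Σx·y = 180, Σy = 16.
MᵀM·[β₁, β₀]ᵀ = Mᵀy becomes [[212, 24]; [24, 5]]·[β₁, β₀]ᵀ = [180, 16]ᵀ.
Δ = 212·5 − 24² = 484.
β₁ = (180·5 − 24·16)/484 = 129/121; β₀ = (212·16 − 24·180)/484 = -232/121.

β₀ = -1.917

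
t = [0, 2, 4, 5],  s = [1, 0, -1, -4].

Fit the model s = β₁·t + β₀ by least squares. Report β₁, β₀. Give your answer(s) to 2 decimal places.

β₁ = -0.88, β₀ = 1.42

Normal-equation sums: Σt·t = 45, Σt = 11, Σ1 = 4.
Moment sums: Σt·s = -24, Σs = -4.
Normal equations: [[45, 11]; [11, 4]]·[β₁, β₀]ᵀ = [-24, -4]ᵀ.
Δ = 45·4 − 11² = 59.
β₁ = ((-24)·4 − 11·(-4))/59 = -52/59; β₀ = (45·(-4) − 11·(-24))/59 = 84/59.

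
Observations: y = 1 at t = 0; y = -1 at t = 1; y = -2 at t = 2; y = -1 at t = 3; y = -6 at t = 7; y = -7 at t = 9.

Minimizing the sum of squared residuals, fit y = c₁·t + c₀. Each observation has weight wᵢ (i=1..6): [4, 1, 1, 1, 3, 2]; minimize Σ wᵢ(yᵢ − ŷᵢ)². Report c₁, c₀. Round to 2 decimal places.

With design matrix X, XᵀWX = [[323, 45]; [45, 12]] and XᵀWy = [-260, -32]ᵀ.
Determinant 323·12 − 45² = 1851.
c₁ = ((-260)·12 − 45·(-32))/1851 = -560/617; c₀ = (323·(-32) − 45·(-260))/1851 = 1364/1851.

c₁ = -0.91, c₀ = 0.74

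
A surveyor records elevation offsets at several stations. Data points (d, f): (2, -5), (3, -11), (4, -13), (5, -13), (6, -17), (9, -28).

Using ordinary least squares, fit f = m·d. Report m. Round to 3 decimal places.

AᵀA·[m]ᵀ = Aᵀf reads: 171·m = -514.
(Σd·d = 171, Σd·f = -514.)
m = (-514)/171 = -3.00585.

m = -3.006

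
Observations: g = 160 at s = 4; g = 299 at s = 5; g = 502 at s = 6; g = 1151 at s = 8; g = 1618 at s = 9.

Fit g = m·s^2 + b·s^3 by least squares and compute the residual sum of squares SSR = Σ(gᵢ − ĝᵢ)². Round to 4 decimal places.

SSR = 1.5414

Entries of XᵀX: Σs^2·s^2 = 12834, Σs^2·s^3 = 103742, Σs^3·s^3 = 859962.
And Σs^2·g = 232829, Σs^3·g = 1924881.
Normal equations: [[12834, 103742]; [103742, 859962]]·[m, b]ᵀ = [232829, 1924881]ᵀ.
Eliminating b: 859962·(row 1) − 103742·(row 2) gives 274349744·m = 859962·232829 − 103742·1924881 = 533087796, so m = 133271949/68587436.
Then b = (1924881 − 103742·(133271949/68587436))/859962 = 137444159/68587436.
Residuals: 11303100/17146859, -1168809/17146859, -472721/591271, 10831173/17146859, -4337083/17146859; SSR = 26429620/17146859.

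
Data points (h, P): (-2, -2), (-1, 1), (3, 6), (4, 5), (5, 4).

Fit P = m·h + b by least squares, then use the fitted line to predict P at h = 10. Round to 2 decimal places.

The normal equations are: 55·m + 9·b = 61;  9·m + 5·b = 14.
(Σh·h = 55, Σh = 9, Σ1 = 5, Σh·P = 61, ΣP = 14.)
Δ = 55·5 − 9² = 194.
m = (61·5 − 9·14)/194 = 179/194; b = (55·14 − 9·61)/194 = 221/194.
At h = 10: P̂ = (179/194)·(10) + (221/194)·(1) = 2011/194.

P̂ = 10.37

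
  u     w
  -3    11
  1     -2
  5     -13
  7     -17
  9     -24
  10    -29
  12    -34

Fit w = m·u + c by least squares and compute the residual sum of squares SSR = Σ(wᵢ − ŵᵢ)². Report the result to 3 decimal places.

SSR = 6.634

Compute the Gram sums: Σu·u = 409, Σu = 41, Σ1 = 7.
Moment sums: Σu·w = -1133, Σw = -108.
Normal equations: [[409, 41]; [41, 7]]·[m, c]ᵀ = [-1133, -108]ᵀ.
Δ = 409·7 − 41² = 1182.
m = ((-1133)·7 − 41·(-108))/1182 = -3503/1182; c = (409·(-108) − 41·(-1133))/1182 = 2281/1182.
Residuals: 106/591, -571/591, -22/197, 1073/591, 439/591, -1529/1182, -433/1182; SSR = 7841/1182.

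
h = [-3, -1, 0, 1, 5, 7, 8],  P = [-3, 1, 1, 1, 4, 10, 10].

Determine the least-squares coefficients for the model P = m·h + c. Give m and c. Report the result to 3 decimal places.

The normal system MᵀM·[m, c]ᵀ = MᵀP is [[149, 17]; [17, 7]]·[m, c]ᵀ = [179, 24]ᵀ.
Eliminating c: 7·(row 1) − 17·(row 2) gives 754·m = 7·179 − 17·24 = 845, so m = 65/58.
Then c = (24 − 17·(65/58))/7 = 41/58.

m = 1.121, c = 0.707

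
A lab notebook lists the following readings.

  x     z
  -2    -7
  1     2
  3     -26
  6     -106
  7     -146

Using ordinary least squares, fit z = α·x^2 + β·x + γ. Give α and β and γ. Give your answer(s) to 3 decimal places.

Entries of MᵀM: Σx^2·x^2 = 3795, Σx^2·x = 579, Σx^2 = 99, Σx·x = 99, Σx = 15, Σ1 = 5.
And Σx^2·z = -11230, Σx·z = -1720, Σz = -283.
MᵀM·[α, β, γ]ᵀ = Mᵀz becomes [[3795, 579, 99]; [579, 99, 15]; [99, 15, 5]]·[α, β, γ]ᵀ = [-11230, -1720, -283]ᵀ.
Inverting the 3×3 Gram matrix, [α, β, γ]ᵀ = [-6064/2037, -2377/4074, 5559/1358]ᵀ.

α = -2.977, β = -0.583, γ = 4.094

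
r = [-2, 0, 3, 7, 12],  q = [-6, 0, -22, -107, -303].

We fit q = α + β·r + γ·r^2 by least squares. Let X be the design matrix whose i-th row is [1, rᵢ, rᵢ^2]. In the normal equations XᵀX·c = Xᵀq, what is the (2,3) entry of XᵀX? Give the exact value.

Row 2 ↔ basis r, column 3 ↔ basis r^2, so (XᵀX)_{2,3} = Σᵢ (r)·(r^2) = (-2)·(4) + (0)·(0) + (3)·(9) + (7)·(49) + (12)·(144) = 2090.

2090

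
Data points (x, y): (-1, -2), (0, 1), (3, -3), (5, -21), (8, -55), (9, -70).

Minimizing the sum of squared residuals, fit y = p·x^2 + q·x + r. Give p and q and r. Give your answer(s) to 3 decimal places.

AᵀA·[p, q, r]ᵀ = Aᵀy reads: 11364·p + 1392·q + 180·r = -9744;  1392·p + 180·q + 24·r = -1182;  180·p + 24·q + 6·r = -150.
Solving the 3×3 system (Gaussian elimination) gives p = -1, q = 15/14, r = 5/7.

p = -1.000, q = 1.071, r = 0.714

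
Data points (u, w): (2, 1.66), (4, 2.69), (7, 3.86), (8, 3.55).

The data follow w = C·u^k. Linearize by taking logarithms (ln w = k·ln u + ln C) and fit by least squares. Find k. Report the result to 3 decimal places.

With ln wᵢ as the transformed response and ln uᵢ as the regressor:
Sums: Σln u = 6.1048, Σ(ln u)² = 10.5129, Σln w = 4.1140, Σln u·ln w = 6.9859.
Normal system: [[10.5129, 6.1048]; [6.1048, 4]]·[k, ln C]ᵀ = [6.9859, 4.1140]ᵀ.
Slope k = (n·Σln u·ln w − Σln u·Σln w)/(n·Σ(ln u)² − (Σln u)²) = (4·6.9859 − 6.1048·4.1140)/4.7831 = 0.59139; ln C = (Σln w − k·Σln u)/n = 0.12591.

k = 0.591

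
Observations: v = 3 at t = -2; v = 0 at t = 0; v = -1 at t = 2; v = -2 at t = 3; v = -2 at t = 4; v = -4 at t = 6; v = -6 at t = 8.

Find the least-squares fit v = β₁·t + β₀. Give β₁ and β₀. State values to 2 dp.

Entries of XᵀX: Σt·t = 133, Σt = 21, Σ1 = 7.
Moment sums: Σt·v = -94, Σv = -12.
Normal equations: [[133, 21]; [21, 7]]·[β₁, β₀]ᵀ = [-94, -12]ᵀ.
Eliminating β₀: 7·(row 1) − 21·(row 2) gives 490·β₁ = 7·(-94) − 21·(-12) = -406, so β₁ = -29/35.
Then β₀ = ((-12) − 21·(-29/35))/7 = 27/35.

β₁ = -0.83, β₀ = 0.77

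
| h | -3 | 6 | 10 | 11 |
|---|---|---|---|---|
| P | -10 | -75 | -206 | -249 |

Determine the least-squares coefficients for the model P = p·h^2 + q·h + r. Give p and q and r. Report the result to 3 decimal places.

With design matrix A, AᵀA = [[26018, 2520, 266]; [2520, 266, 24]; [266, 24, 4]] and AᵀP = [-53519, -5219, -540]ᵀ.
Solving the 3×3 system (Gaussian elimination) gives p = -159851/81181, q = -212375/162362, r = 615563/162362.

p = -1.969, q = -1.308, r = 3.791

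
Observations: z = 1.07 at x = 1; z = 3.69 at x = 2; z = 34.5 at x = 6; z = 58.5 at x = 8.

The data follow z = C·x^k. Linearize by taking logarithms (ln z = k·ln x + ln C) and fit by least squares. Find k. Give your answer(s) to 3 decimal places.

Taking logs, ln z = k·ln x + ln C, so regress ln z on ln x.
Over the data: Σln x = 4.5643, Σ(ln x)² = 8.0149, Σln z = 8.9833, Σln x·ln z = 15.7108.
Normal system: [[8.0149, 4.5643]; [4.5643, 4]]·[k, ln C]ᵀ = [15.7108, 8.9833]ᵀ.
Slope k = (n·Σln x·ln z − Σln x·Σln z)/(n·Σ(ln x)² − (Σln x)²) = (4·15.7108 − 4.5643·8.9833)/11.2265 = 1.94546; ln C = (Σln z − k·Σln x)/n = 0.02588.

k = 1.945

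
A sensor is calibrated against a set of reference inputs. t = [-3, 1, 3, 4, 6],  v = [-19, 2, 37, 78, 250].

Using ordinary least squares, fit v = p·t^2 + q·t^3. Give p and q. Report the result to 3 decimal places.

p = 0.919, q = 1.004

Sums needed: Σt^2·t^2 = 1715, Σt^2·t^3 = 8801, Σt^3·t^3 = 52211.
Moment sums: Σt^2·v = 10412, Σt^3·v = 60506.
So MᵀM·[p, q]ᵀ = Mᵀv: [[1715, 8801]; [8801, 52211]]·[p, q]ᵀ = [10412, 60506]ᵀ.
Determinant 1715·52211 − 8801² = 12084264.
p = (10412·52211 − 8801·60506)/12084264 = 1851271/2014044; q = (1715·60506 − 8801·10412)/12084264 = 2021963/2014044.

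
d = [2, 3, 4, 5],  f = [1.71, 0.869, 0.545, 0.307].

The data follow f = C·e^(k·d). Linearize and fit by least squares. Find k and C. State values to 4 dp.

Linearized form: ln f = k·d + ln C. From the 4 transformed points,
XᵀX = [[54.0000, 14.0000]; [14.0000, 4]], rhs = [-7.6807, -1.3918]ᵀ  (here Σd = 14.0000, Σ(d)² = 54.0000, Σln f = -1.3918, Σd·ln f = -7.6807).
Slope k = (n·Σd·ln f − Σd·Σln f)/(n·Σ(d)² − (Σd)²) = (4·-7.6807 − 14.0000·-1.3918)/20.0000 = -0.56188; ln C = (Σln f − k·Σd)/n = 1.61862, so C = exp(1.61862) = 5.04611.

k = -0.5619, C = 5.0461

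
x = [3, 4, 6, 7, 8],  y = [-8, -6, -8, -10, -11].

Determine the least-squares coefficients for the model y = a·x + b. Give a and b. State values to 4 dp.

a = -0.7674, b = -4.3023

Setting ∂/∂a … = 0 gives: 174·a + 28·b = -254;  28·a + 5·b = -43.
(Σx·x = 174, Σx = 28, Σ1 = 5, Σx·y = -254, Σy = -43.)
det = 174·5 − 28² = 86.
a = ((-254)·5 − 28·(-43))/86 = -33/43; b = (174·(-43) − 28·(-254))/86 = -185/43.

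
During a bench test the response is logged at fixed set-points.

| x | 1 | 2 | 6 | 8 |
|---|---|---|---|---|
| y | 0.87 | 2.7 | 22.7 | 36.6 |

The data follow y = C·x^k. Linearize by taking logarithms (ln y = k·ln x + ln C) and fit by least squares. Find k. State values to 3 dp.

With ln yᵢ as the transformed response and ln xᵢ as the regressor:
Σln x = 4.5643, Σ(ln x)² = 8.0149, Σln y = 7.5764, Σln x·ln y = 13.7691.
Equations: 8.0149·k + 4.5643·ln C = 13.7691;  4.5643·k + 4·ln C = 7.5764.
Solving (det = 11.2265): k = 1.82560, ln C = -0.18907.

k = 1.826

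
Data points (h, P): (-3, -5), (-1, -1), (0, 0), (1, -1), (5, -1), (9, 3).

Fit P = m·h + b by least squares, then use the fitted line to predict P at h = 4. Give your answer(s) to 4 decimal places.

Setting ∂/∂m … = 0 gives: 117·m + 11·b = 37;  11·m + 6·b = -5.
(Σh·h = 117, Σh = 11, Σ1 = 6, Σh·P = 37, ΣP = -5.)
Δ = 117·6 − 11² = 581.
m = (37·6 − 11·(-5))/581 = 277/581; b = (117·(-5) − 11·37)/581 = -992/581.
At h = 4: P̂ = (277/581)·(4) + (-992/581)·(1) = 116/581.

P̂ = 0.1997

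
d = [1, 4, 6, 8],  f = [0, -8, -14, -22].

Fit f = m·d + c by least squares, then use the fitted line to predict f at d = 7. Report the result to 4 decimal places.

From the data, Σd·d = 117, Σd = 19, Σ1 = 4.
And Σd·f = -292, Σf = -44.
So AᵀA·[m, c]ᵀ = Aᵀf: [[117, 19]; [19, 4]]·[m, c]ᵀ = [-292, -44]ᵀ.
Δ = 117·4 − 19² = 107.
m = ((-292)·4 − 19·(-44))/107 = -332/107; c = (117·(-44) − 19·(-292))/107 = 400/107.
At d = 7: f̂ = (-332/107)·(7) + (400/107)·(1) = -1924/107.

f̂ = -17.9813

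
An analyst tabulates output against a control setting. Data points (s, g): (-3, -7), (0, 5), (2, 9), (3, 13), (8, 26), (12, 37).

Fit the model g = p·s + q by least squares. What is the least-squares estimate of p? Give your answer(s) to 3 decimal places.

From the data, Σs·s = 230, Σs = 22, Σ1 = 6.
And Σs·g = 730, Σg = 83.
So AᵀA·[p, q]ᵀ = Aᵀg: [[230, 22]; [22, 6]]·[p, q]ᵀ = [730, 83]ᵀ.
Δ = 230·6 − 22² = 896.
p = (730·6 − 22·83)/896 = 1277/448; q = (230·83 − 22·730)/896 = 1515/448.

p = 2.850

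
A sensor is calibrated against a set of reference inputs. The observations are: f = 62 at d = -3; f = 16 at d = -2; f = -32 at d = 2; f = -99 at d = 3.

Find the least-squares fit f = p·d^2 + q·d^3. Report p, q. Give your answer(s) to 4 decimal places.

p = -2.0464, q = -2.9830

MᵀM·[p, q]ᵀ = Mᵀf reads: 194·p + 0·q = -397;  0·p + 1586·q = -4731.
(Σd^2·d^2 = 194, Σd^2·d^3 = 0, Σd^3·d^3 = 1586, Σd^2·f = -397, Σd^3·f = -4731.)
Eliminating q: 1586·(row 1) − 0·(row 2) gives 307684·p = 1586·(-397) − 0·(-4731) = -629642, so p = -397/194.
Then q = ((-4731) − 0·(-397/194))/1586 = -4731/1586.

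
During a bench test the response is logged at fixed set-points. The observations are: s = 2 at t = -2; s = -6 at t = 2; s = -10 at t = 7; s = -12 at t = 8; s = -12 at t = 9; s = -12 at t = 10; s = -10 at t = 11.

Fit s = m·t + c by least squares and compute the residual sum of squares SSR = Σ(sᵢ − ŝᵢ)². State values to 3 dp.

Sums needed: Σt·t = 423, Σt = 45, Σ1 = 7.
And Σt·s = -520, Σs = -60.
XᵀX·[m, c]ᵀ = Xᵀs becomes [[423, 45]; [45, 7]]·[m, c]ᵀ = [-520, -60]ᵀ.
det = 423·7 − 45² = 936.
m = ((-520)·7 − 45·(-60))/936 = -235/234; c = (423·(-60) − 45·(-520))/936 = -55/26.
Residuals: 493/234, -439/234, -100/117, -433/234, -11/13, 37/234, 370/117; SSR = 2674/117.

SSR = 22.855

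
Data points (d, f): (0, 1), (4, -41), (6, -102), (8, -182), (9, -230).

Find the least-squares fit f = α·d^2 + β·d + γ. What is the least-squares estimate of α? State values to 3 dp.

α = -2.954

Normal-equation sums: Σd^2·d^2 = 12209, Σd^2·d = 1521, Σd^2 = 197, Σd·d = 197, Σd = 27, Σ1 = 5.
Moment sums: Σd^2·f = -34606, Σd·f = -4302, Σf = -554.
So AᵀA·[α, β, γ]ᵀ = Aᵀf: [[12209, 1521, 197]; [1521, 197, 27]; [197, 27, 5]]·[α, β, γ]ᵀ = [-34606, -4302, -554]ᵀ.
Inverting the 3×3 Gram matrix, [α, β, γ]ᵀ = [-68924/23331, 6114/7777, 31484/23331]ᵀ.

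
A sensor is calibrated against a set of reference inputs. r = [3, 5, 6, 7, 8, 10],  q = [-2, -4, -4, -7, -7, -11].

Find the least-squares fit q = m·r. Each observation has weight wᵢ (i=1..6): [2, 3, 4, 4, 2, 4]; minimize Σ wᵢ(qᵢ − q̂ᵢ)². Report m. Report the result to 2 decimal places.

Entries of XᵀWX: Σwᵢ·r·r = 961.
Right-hand side: Σwᵢ·r·q = -916.
m = (-916)/961 = -0.953174.

m = -0.95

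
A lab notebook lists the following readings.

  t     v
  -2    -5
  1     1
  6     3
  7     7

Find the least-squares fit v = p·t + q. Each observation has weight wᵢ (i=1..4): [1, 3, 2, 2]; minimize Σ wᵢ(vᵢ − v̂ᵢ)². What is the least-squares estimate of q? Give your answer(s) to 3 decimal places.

q = -1.140

Sums needed: Σwᵢ·t·t = 177, Σwᵢ·t = 27, Σwᵢ·1 = 8.
For XᵀWv: Σwᵢ·t·v = 147, Σwᵢ·v = 18.
XᵀWX·[p, q]ᵀ = XᵀWv becomes [[177, 27]; [27, 8]]·[p, q]ᵀ = [147, 18]ᵀ.
det = 177·8 − 27² = 687.
p = (147·8 − 27·18)/687 = 230/229; q = (177·18 − 27·147)/687 = -261/229.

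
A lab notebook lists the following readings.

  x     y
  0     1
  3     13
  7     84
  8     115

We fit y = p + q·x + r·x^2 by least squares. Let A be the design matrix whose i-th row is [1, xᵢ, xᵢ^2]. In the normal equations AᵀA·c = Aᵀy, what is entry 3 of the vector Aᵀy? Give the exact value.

Entry 3 ↔ basis x^2, so (Aᵀy)_{3} = Σᵢ (x^2)·yᵢ = (0)·(1) + (9)·(13) + (49)·(84) + (64)·(115) = 11593.

11593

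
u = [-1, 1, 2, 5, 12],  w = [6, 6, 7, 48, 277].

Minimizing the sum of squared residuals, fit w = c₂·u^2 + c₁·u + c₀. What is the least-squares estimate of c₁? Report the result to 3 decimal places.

c₁ = -1.093

Normal-equation sums: Σu^2·u^2 = 21379, Σu^2·u = 1861, Σu^2 = 175, Σu·u = 175, Σu = 19, Σ1 = 5.
Moment sums: Σu^2·w = 41128, Σu·w = 3578, Σw = 344.
AᵀA·[c₂, c₁, c₀]ᵀ = Aᵀw becomes [[21379, 1861, 175]; [1861, 175, 19]; [175, 19, 5]]·[c₂, c₁, c₀]ᵀ = [41128, 3578, 344]ᵀ.
Inverting the 3×3 Gram matrix, [c₂, c₁, c₀]ᵀ = [342962/172119, -188081/172119, 184275/57373]ᵀ.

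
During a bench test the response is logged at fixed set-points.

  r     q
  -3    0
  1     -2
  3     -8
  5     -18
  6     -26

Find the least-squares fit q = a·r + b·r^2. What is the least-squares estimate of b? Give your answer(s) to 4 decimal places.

With design matrix A, AᵀA = [[80, 342]; [342, 2084]] and Aᵀq = [-272, -1460]ᵀ.
Eliminating b: 2084·(row 1) − 342·(row 2) gives 49756·a = 2084·(-272) − 342·(-1460) = -67528, so a = -16882/12439.
Then b = ((-1460) − 342·(-16882/12439))/2084 = -5944/12439.

b = -0.4779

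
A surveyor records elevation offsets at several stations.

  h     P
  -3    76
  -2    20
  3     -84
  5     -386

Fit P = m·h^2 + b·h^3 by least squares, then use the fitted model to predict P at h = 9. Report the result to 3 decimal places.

Normal-equation sums: Σh^2·h^2 = 803, Σh^2·h^3 = 3093, Σh^3·h^3 = 17147.
Moment sums: Σh^2·P = -9642, Σh^3·P = -52730.
Determinant 803·17147 − 3093² = 4202392.
m = ((-9642)·17147 − 3093·(-52730))/4202392 = -559371/1050598; b = (803·(-52730) − 3093·(-9642))/4202392 = -3129871/1050598.
At h = 9: P̂ = (-559371/1050598)·(81) + (-3129871/1050598)·(729) = -1163492505/525299.

P̂ = -2214.915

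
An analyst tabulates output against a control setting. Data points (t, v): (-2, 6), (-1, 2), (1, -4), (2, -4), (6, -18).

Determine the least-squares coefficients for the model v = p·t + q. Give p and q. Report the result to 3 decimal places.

p = -2.897, q = -0.124

Setting ∂/∂p … = 0 gives: 46·p + 6·q = -134;  6·p + 5·q = -18.
Eliminating q: 5·(row 1) − 6·(row 2) gives 194·p = 5·(-134) − 6·(-18) = -562, so p = -281/97.
Then q = ((-18) − 6·(-281/97))/5 = -12/97.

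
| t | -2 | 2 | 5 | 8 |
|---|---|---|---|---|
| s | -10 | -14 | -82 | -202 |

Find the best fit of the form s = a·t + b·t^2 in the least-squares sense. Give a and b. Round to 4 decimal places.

From the data, Σt·t = 97, Σt·t^2 = 637, Σt^2·t^2 = 4753.
Moment sums: Σt·s = -2034, Σt^2·s = -15074.
Δ = 97·4753 − 637² = 55272.
a = ((-2034)·4753 − 637·(-15074))/55272 = -167/141; b = (97·(-15074) − 637·(-2034))/55272 = -20815/6909.

a = -1.1844, b = -3.0127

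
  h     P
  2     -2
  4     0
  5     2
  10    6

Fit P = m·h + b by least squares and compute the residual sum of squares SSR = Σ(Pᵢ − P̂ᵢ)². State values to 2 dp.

AᵀA·[m, b]ᵀ = AᵀP reads: 145·m + 21·b = 66;  21·m + 4·b = 6.
Eliminating b: 4·(row 1) − 21·(row 2) gives 139·m = 4·66 − 21·6 = 138, so m = 138/139.
Then b = (6 − 21·(138/139))/4 = -516/139.
Residuals: -38/139, -36/139, 104/139, -30/139; SSR = 104/139.

SSR = 0.75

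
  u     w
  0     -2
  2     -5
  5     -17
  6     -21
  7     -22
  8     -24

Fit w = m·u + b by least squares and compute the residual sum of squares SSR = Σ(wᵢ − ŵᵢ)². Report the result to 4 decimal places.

From the data, Σu·u = 178, Σu = 28, Σ1 = 6.
Right-hand side: Σu·w = -567, Σw = -91.
So MᵀM·[m, b]ᵀ = Mᵀw: [[178, 28]; [28, 6]]·[m, b]ᵀ = [-567, -91]ᵀ.
Eliminating b: 6·(row 1) − 28·(row 2) gives 284·m = 6·(-567) − 28·(-91) = -854, so m = -427/142.
Then b = ((-91) − 28·(-427/142))/6 = -161/142.
Residuals: -123/142, 305/142, -59/71, -259/142, 13/71, 169/142; SSR = 769/71.

SSR = 10.8310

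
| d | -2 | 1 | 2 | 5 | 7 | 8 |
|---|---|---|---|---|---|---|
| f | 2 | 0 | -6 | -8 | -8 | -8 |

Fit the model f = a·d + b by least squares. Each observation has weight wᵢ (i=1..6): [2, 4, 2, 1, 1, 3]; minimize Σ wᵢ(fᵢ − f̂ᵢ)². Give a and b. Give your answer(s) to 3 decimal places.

a = -1.058, b = -0.438

Forming AᵀWA = [[286, 40]; [40, 13]] and AᵀWf = [-320, -48]ᵀ gives AᵀWA·[a, b]ᵀ = AᵀWf.
Δ = 286·13 − 40² = 2118.
a = ((-320)·13 − 40·(-48))/2118 = -1120/1059; b = (286·(-48) − 40·(-320))/2118 = -464/1059.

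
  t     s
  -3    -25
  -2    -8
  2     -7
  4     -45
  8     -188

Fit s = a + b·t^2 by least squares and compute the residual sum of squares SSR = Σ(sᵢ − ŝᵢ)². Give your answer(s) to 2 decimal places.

Entries of MᵀM: Σ1 = 5, Σt^2 = 97, Σt^2·t^2 = 4465.
Right-hand side: Σs = -273, Σt^2·s = -13037.
det = 5·4465 − 97² = 12916.
a = ((-273)·4465 − 97·(-13037))/12916 = 11411/3229; b = (5·(-13037) − 97·(-273))/12916 = -9676/3229.
Residuals: -5052/3229, 1461/3229, 4690/3229, -1900/3229, 801/3229; SSR = 16694/3229.

SSR = 5.17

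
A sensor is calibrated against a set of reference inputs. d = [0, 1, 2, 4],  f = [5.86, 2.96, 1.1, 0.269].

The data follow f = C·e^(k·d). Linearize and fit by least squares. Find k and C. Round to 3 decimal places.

k = -0.782, C = 5.910

Taking logs, ln f = k·d + ln C, so regress ln f on d.
XᵀX = [[21.0000, 7.0000]; [7.0000, 4]], rhs = [-3.9764, 1.6356]ᵀ  (here Σd = 7.0000, Σ(d)² = 21.0000, Σln f = 1.6356, Σd·ln f = -3.9764).
Δ = 21.0000·4 − (7.0000)² = 35.0000; k = (-3.9764·4 − 7.0000·1.6356)/35.0000 = -0.78156, ln C = (21.0000·1.6356 − 7.0000·-3.9764)/35.0000 = 1.77664, so C = exp(1.77664) = 5.90994.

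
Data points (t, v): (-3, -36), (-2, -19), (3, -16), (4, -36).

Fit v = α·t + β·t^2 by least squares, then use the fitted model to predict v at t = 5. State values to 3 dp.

From the data, Σt·t = 38, Σt·t^2 = 56, Σt^2·t^2 = 434.
And Σt·v = -46, Σt^2·v = -1120.
So MᵀM·[α, β]ᵀ = Mᵀv: [[38, 56]; [56, 434]]·[α, β]ᵀ = [-46, -1120]ᵀ.
Determinant 38·434 − 56² = 13356.
α = ((-46)·434 − 56·(-1120))/13356 = 509/159; β = (38·(-1120) − 56·(-46))/13356 = -476/159.
At t = 5: v̂ = (509/159)·(5) + (-476/159)·(25) = -9355/159.

v̂ = -58.836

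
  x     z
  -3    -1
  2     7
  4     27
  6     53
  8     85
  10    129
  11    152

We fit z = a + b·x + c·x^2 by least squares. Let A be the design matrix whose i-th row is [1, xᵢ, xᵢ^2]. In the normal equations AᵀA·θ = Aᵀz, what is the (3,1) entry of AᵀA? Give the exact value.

350

Row 3 ↔ basis x^2, column 1 ↔ basis 1, so (AᵀA)_{3,1} = Σᵢ x^2 = (9)·(1) + (4)·(1) + (16)·(1) + (36)·(1) + (64)·(1) + (100)·(1) + (121)·(1) = 350.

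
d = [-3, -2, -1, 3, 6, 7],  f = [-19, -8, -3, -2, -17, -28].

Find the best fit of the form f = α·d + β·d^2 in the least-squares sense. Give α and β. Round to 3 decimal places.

α = 2.848, β = -0.974

Sums needed: Σd·d = 108, Σd·d^2 = 550, Σd^2·d^2 = 3876.
Moment sums: Σd·f = -228, Σd^2·f = -2208.
Eliminating β: 3876·(row 1) − 550·(row 2) gives 116108·α = 3876·(-228) − 550·(-2208) = 330672, so α = 82668/29027.
Then β = ((-2208) − 550·(82668/29027))/3876 = -28266/29027.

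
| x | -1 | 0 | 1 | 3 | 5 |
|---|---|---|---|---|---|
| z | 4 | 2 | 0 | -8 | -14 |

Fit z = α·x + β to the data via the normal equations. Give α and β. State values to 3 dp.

α = -3.121, β = 1.793

The normal equations are: 36·α + 8·β = -98;  8·α + 5·β = -16.
Determinant 36·5 − 8² = 116.
α = ((-98)·5 − 8·(-16))/116 = -181/58; β = (36·(-16) − 8·(-98))/116 = 52/29.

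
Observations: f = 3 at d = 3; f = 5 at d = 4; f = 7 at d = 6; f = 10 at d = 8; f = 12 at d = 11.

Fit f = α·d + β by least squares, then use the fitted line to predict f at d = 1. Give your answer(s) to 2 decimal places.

f̂ = 1.34

Sums needed: Σd·d = 246, Σd = 32, Σ1 = 5.
For Mᵀf: Σd·f = 283, Σf = 37.
Normal equations: [[246, 32]; [32, 5]]·[α, β]ᵀ = [283, 37]ᵀ.
Determinant 246·5 − 32² = 206.
α = (283·5 − 32·37)/206 = 231/206; β = (246·37 − 32·283)/206 = 23/103.
At d = 1: f̂ = (231/206)·(1) + (23/103)·(1) = 277/206.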